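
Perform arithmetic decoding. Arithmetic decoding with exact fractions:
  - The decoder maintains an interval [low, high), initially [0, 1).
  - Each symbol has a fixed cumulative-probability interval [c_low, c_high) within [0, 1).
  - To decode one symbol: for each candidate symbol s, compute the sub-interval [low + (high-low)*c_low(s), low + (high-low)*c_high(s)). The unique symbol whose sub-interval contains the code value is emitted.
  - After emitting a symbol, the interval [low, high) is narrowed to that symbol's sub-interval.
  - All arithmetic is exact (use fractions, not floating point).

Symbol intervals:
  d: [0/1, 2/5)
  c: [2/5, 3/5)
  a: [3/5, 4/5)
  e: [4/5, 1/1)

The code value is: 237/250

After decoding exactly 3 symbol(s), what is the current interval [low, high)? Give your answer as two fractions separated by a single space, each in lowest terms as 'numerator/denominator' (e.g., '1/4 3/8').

Step 1: interval [0/1, 1/1), width = 1/1 - 0/1 = 1/1
  'd': [0/1 + 1/1*0/1, 0/1 + 1/1*2/5) = [0/1, 2/5)
  'c': [0/1 + 1/1*2/5, 0/1 + 1/1*3/5) = [2/5, 3/5)
  'a': [0/1 + 1/1*3/5, 0/1 + 1/1*4/5) = [3/5, 4/5)
  'e': [0/1 + 1/1*4/5, 0/1 + 1/1*1/1) = [4/5, 1/1) <- contains code 237/250
  emit 'e', narrow to [4/5, 1/1)
Step 2: interval [4/5, 1/1), width = 1/1 - 4/5 = 1/5
  'd': [4/5 + 1/5*0/1, 4/5 + 1/5*2/5) = [4/5, 22/25)
  'c': [4/5 + 1/5*2/5, 4/5 + 1/5*3/5) = [22/25, 23/25)
  'a': [4/5 + 1/5*3/5, 4/5 + 1/5*4/5) = [23/25, 24/25) <- contains code 237/250
  'e': [4/5 + 1/5*4/5, 4/5 + 1/5*1/1) = [24/25, 1/1)
  emit 'a', narrow to [23/25, 24/25)
Step 3: interval [23/25, 24/25), width = 24/25 - 23/25 = 1/25
  'd': [23/25 + 1/25*0/1, 23/25 + 1/25*2/5) = [23/25, 117/125)
  'c': [23/25 + 1/25*2/5, 23/25 + 1/25*3/5) = [117/125, 118/125)
  'a': [23/25 + 1/25*3/5, 23/25 + 1/25*4/5) = [118/125, 119/125) <- contains code 237/250
  'e': [23/25 + 1/25*4/5, 23/25 + 1/25*1/1) = [119/125, 24/25)
  emit 'a', narrow to [118/125, 119/125)

Answer: 118/125 119/125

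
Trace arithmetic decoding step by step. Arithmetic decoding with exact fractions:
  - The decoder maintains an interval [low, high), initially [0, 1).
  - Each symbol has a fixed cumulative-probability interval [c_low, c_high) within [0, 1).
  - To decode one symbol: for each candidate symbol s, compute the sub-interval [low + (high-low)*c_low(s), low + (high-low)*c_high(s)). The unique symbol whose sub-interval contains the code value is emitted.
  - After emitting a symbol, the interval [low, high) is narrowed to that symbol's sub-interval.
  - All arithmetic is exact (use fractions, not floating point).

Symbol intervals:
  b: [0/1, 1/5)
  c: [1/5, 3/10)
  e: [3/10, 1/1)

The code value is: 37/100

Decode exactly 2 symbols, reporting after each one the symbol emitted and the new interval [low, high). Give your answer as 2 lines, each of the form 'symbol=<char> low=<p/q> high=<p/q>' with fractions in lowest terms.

Answer: symbol=e low=3/10 high=1/1
symbol=b low=3/10 high=11/25

Derivation:
Step 1: interval [0/1, 1/1), width = 1/1 - 0/1 = 1/1
  'b': [0/1 + 1/1*0/1, 0/1 + 1/1*1/5) = [0/1, 1/5)
  'c': [0/1 + 1/1*1/5, 0/1 + 1/1*3/10) = [1/5, 3/10)
  'e': [0/1 + 1/1*3/10, 0/1 + 1/1*1/1) = [3/10, 1/1) <- contains code 37/100
  emit 'e', narrow to [3/10, 1/1)
Step 2: interval [3/10, 1/1), width = 1/1 - 3/10 = 7/10
  'b': [3/10 + 7/10*0/1, 3/10 + 7/10*1/5) = [3/10, 11/25) <- contains code 37/100
  'c': [3/10 + 7/10*1/5, 3/10 + 7/10*3/10) = [11/25, 51/100)
  'e': [3/10 + 7/10*3/10, 3/10 + 7/10*1/1) = [51/100, 1/1)
  emit 'b', narrow to [3/10, 11/25)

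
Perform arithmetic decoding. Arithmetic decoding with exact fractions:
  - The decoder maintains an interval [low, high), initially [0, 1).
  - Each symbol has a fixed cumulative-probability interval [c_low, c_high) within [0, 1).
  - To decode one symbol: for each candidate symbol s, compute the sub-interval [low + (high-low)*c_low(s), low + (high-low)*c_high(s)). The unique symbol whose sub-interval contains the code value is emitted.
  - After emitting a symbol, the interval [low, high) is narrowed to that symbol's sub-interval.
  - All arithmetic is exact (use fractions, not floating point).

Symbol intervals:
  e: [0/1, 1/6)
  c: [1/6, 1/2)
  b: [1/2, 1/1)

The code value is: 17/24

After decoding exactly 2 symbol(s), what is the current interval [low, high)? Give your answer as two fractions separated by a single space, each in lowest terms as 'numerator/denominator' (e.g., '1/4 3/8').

Answer: 7/12 3/4

Derivation:
Step 1: interval [0/1, 1/1), width = 1/1 - 0/1 = 1/1
  'e': [0/1 + 1/1*0/1, 0/1 + 1/1*1/6) = [0/1, 1/6)
  'c': [0/1 + 1/1*1/6, 0/1 + 1/1*1/2) = [1/6, 1/2)
  'b': [0/1 + 1/1*1/2, 0/1 + 1/1*1/1) = [1/2, 1/1) <- contains code 17/24
  emit 'b', narrow to [1/2, 1/1)
Step 2: interval [1/2, 1/1), width = 1/1 - 1/2 = 1/2
  'e': [1/2 + 1/2*0/1, 1/2 + 1/2*1/6) = [1/2, 7/12)
  'c': [1/2 + 1/2*1/6, 1/2 + 1/2*1/2) = [7/12, 3/4) <- contains code 17/24
  'b': [1/2 + 1/2*1/2, 1/2 + 1/2*1/1) = [3/4, 1/1)
  emit 'c', narrow to [7/12, 3/4)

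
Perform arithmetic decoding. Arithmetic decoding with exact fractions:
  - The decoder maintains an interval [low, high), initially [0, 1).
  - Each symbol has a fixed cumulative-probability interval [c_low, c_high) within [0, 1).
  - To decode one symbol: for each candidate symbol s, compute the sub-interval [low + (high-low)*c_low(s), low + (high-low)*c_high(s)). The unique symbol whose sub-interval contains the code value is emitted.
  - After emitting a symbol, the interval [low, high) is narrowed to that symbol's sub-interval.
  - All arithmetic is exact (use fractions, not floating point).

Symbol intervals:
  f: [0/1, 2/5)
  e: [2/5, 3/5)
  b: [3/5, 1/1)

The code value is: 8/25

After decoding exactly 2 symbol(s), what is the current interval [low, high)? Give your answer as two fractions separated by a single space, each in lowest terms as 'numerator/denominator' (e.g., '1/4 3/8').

Answer: 6/25 2/5

Derivation:
Step 1: interval [0/1, 1/1), width = 1/1 - 0/1 = 1/1
  'f': [0/1 + 1/1*0/1, 0/1 + 1/1*2/5) = [0/1, 2/5) <- contains code 8/25
  'e': [0/1 + 1/1*2/5, 0/1 + 1/1*3/5) = [2/5, 3/5)
  'b': [0/1 + 1/1*3/5, 0/1 + 1/1*1/1) = [3/5, 1/1)
  emit 'f', narrow to [0/1, 2/5)
Step 2: interval [0/1, 2/5), width = 2/5 - 0/1 = 2/5
  'f': [0/1 + 2/5*0/1, 0/1 + 2/5*2/5) = [0/1, 4/25)
  'e': [0/1 + 2/5*2/5, 0/1 + 2/5*3/5) = [4/25, 6/25)
  'b': [0/1 + 2/5*3/5, 0/1 + 2/5*1/1) = [6/25, 2/5) <- contains code 8/25
  emit 'b', narrow to [6/25, 2/5)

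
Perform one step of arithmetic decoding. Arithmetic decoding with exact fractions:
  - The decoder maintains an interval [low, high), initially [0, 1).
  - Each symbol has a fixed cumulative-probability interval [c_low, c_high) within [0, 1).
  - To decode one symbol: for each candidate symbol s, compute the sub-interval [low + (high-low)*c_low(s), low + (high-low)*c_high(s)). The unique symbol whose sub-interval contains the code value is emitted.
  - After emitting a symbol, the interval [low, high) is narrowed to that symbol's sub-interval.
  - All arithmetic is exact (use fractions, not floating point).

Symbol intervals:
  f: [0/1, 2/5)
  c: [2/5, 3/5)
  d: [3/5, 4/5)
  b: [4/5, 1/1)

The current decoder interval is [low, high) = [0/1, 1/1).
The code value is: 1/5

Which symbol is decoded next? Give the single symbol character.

Interval width = high − low = 1/1 − 0/1 = 1/1
Scaled code = (code − low) / width = (1/5 − 0/1) / 1/1 = 1/5
  f: [0/1, 2/5) ← scaled code falls here ✓
  c: [2/5, 3/5) 
  d: [3/5, 4/5) 
  b: [4/5, 1/1) 

Answer: f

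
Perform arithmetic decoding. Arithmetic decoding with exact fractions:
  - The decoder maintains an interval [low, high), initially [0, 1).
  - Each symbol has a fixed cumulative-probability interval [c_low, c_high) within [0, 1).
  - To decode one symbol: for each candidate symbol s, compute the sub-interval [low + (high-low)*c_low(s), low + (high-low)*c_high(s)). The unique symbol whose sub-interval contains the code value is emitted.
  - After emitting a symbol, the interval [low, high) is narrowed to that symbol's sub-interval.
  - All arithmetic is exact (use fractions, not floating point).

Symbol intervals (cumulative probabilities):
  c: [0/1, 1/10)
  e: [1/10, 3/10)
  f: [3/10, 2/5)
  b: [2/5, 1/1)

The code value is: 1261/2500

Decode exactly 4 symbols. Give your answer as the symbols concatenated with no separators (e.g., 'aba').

Answer: befb

Derivation:
Step 1: interval [0/1, 1/1), width = 1/1 - 0/1 = 1/1
  'c': [0/1 + 1/1*0/1, 0/1 + 1/1*1/10) = [0/1, 1/10)
  'e': [0/1 + 1/1*1/10, 0/1 + 1/1*3/10) = [1/10, 3/10)
  'f': [0/1 + 1/1*3/10, 0/1 + 1/1*2/5) = [3/10, 2/5)
  'b': [0/1 + 1/1*2/5, 0/1 + 1/1*1/1) = [2/5, 1/1) <- contains code 1261/2500
  emit 'b', narrow to [2/5, 1/1)
Step 2: interval [2/5, 1/1), width = 1/1 - 2/5 = 3/5
  'c': [2/5 + 3/5*0/1, 2/5 + 3/5*1/10) = [2/5, 23/50)
  'e': [2/5 + 3/5*1/10, 2/5 + 3/5*3/10) = [23/50, 29/50) <- contains code 1261/2500
  'f': [2/5 + 3/5*3/10, 2/5 + 3/5*2/5) = [29/50, 16/25)
  'b': [2/5 + 3/5*2/5, 2/5 + 3/5*1/1) = [16/25, 1/1)
  emit 'e', narrow to [23/50, 29/50)
Step 3: interval [23/50, 29/50), width = 29/50 - 23/50 = 3/25
  'c': [23/50 + 3/25*0/1, 23/50 + 3/25*1/10) = [23/50, 59/125)
  'e': [23/50 + 3/25*1/10, 23/50 + 3/25*3/10) = [59/125, 62/125)
  'f': [23/50 + 3/25*3/10, 23/50 + 3/25*2/5) = [62/125, 127/250) <- contains code 1261/2500
  'b': [23/50 + 3/25*2/5, 23/50 + 3/25*1/1) = [127/250, 29/50)
  emit 'f', narrow to [62/125, 127/250)
Step 4: interval [62/125, 127/250), width = 127/250 - 62/125 = 3/250
  'c': [62/125 + 3/250*0/1, 62/125 + 3/250*1/10) = [62/125, 1243/2500)
  'e': [62/125 + 3/250*1/10, 62/125 + 3/250*3/10) = [1243/2500, 1249/2500)
  'f': [62/125 + 3/250*3/10, 62/125 + 3/250*2/5) = [1249/2500, 313/625)
  'b': [62/125 + 3/250*2/5, 62/125 + 3/250*1/1) = [313/625, 127/250) <- contains code 1261/2500
  emit 'b', narrow to [313/625, 127/250)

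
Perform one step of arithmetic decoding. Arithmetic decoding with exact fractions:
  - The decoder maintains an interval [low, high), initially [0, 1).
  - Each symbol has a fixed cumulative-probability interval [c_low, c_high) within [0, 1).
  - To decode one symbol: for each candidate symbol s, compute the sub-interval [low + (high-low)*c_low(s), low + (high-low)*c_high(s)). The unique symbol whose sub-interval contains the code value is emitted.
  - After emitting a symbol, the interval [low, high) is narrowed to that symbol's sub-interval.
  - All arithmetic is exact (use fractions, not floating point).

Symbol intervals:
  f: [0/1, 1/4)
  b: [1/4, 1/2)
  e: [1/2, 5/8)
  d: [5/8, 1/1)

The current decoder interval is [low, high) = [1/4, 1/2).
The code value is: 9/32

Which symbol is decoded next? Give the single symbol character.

Interval width = high − low = 1/2 − 1/4 = 1/4
Scaled code = (code − low) / width = (9/32 − 1/4) / 1/4 = 1/8
  f: [0/1, 1/4) ← scaled code falls here ✓
  b: [1/4, 1/2) 
  e: [1/2, 5/8) 
  d: [5/8, 1/1) 

Answer: f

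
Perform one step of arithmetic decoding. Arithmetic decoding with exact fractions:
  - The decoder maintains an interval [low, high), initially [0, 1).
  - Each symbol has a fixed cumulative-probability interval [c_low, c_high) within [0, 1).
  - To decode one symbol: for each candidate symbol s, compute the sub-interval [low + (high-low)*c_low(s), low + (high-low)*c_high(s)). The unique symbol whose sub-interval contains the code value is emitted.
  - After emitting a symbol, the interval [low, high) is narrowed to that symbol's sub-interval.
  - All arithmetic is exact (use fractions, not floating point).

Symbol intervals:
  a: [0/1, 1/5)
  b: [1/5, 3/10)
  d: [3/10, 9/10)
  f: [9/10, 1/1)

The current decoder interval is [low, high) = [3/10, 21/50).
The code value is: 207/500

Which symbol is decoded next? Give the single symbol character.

Answer: f

Derivation:
Interval width = high − low = 21/50 − 3/10 = 3/25
Scaled code = (code − low) / width = (207/500 − 3/10) / 3/25 = 19/20
  a: [0/1, 1/5) 
  b: [1/5, 3/10) 
  d: [3/10, 9/10) 
  f: [9/10, 1/1) ← scaled code falls here ✓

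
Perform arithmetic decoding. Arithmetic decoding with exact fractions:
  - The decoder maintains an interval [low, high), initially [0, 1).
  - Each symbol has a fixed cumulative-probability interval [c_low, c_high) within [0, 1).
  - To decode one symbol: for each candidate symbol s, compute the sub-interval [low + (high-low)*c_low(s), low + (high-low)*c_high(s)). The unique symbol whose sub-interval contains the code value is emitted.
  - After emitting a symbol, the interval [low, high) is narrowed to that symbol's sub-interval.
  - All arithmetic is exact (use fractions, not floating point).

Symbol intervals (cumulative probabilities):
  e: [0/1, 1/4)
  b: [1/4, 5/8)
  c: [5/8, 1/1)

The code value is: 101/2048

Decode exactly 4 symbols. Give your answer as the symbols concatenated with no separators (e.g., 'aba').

Step 1: interval [0/1, 1/1), width = 1/1 - 0/1 = 1/1
  'e': [0/1 + 1/1*0/1, 0/1 + 1/1*1/4) = [0/1, 1/4) <- contains code 101/2048
  'b': [0/1 + 1/1*1/4, 0/1 + 1/1*5/8) = [1/4, 5/8)
  'c': [0/1 + 1/1*5/8, 0/1 + 1/1*1/1) = [5/8, 1/1)
  emit 'e', narrow to [0/1, 1/4)
Step 2: interval [0/1, 1/4), width = 1/4 - 0/1 = 1/4
  'e': [0/1 + 1/4*0/1, 0/1 + 1/4*1/4) = [0/1, 1/16) <- contains code 101/2048
  'b': [0/1 + 1/4*1/4, 0/1 + 1/4*5/8) = [1/16, 5/32)
  'c': [0/1 + 1/4*5/8, 0/1 + 1/4*1/1) = [5/32, 1/4)
  emit 'e', narrow to [0/1, 1/16)
Step 3: interval [0/1, 1/16), width = 1/16 - 0/1 = 1/16
  'e': [0/1 + 1/16*0/1, 0/1 + 1/16*1/4) = [0/1, 1/64)
  'b': [0/1 + 1/16*1/4, 0/1 + 1/16*5/8) = [1/64, 5/128)
  'c': [0/1 + 1/16*5/8, 0/1 + 1/16*1/1) = [5/128, 1/16) <- contains code 101/2048
  emit 'c', narrow to [5/128, 1/16)
Step 4: interval [5/128, 1/16), width = 1/16 - 5/128 = 3/128
  'e': [5/128 + 3/128*0/1, 5/128 + 3/128*1/4) = [5/128, 23/512)
  'b': [5/128 + 3/128*1/4, 5/128 + 3/128*5/8) = [23/512, 55/1024) <- contains code 101/2048
  'c': [5/128 + 3/128*5/8, 5/128 + 3/128*1/1) = [55/1024, 1/16)
  emit 'b', narrow to [23/512, 55/1024)

Answer: eecb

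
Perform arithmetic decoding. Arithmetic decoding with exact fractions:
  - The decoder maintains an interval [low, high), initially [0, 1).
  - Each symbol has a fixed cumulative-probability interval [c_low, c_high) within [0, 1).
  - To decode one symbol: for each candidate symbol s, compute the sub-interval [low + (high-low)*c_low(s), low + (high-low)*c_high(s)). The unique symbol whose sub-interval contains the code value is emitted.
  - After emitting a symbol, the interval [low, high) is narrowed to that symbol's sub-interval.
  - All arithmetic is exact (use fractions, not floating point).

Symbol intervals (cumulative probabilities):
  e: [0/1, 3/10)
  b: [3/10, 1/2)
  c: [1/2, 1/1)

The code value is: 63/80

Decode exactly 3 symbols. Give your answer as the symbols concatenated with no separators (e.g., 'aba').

Answer: cce

Derivation:
Step 1: interval [0/1, 1/1), width = 1/1 - 0/1 = 1/1
  'e': [0/1 + 1/1*0/1, 0/1 + 1/1*3/10) = [0/1, 3/10)
  'b': [0/1 + 1/1*3/10, 0/1 + 1/1*1/2) = [3/10, 1/2)
  'c': [0/1 + 1/1*1/2, 0/1 + 1/1*1/1) = [1/2, 1/1) <- contains code 63/80
  emit 'c', narrow to [1/2, 1/1)
Step 2: interval [1/2, 1/1), width = 1/1 - 1/2 = 1/2
  'e': [1/2 + 1/2*0/1, 1/2 + 1/2*3/10) = [1/2, 13/20)
  'b': [1/2 + 1/2*3/10, 1/2 + 1/2*1/2) = [13/20, 3/4)
  'c': [1/2 + 1/2*1/2, 1/2 + 1/2*1/1) = [3/4, 1/1) <- contains code 63/80
  emit 'c', narrow to [3/4, 1/1)
Step 3: interval [3/4, 1/1), width = 1/1 - 3/4 = 1/4
  'e': [3/4 + 1/4*0/1, 3/4 + 1/4*3/10) = [3/4, 33/40) <- contains code 63/80
  'b': [3/4 + 1/4*3/10, 3/4 + 1/4*1/2) = [33/40, 7/8)
  'c': [3/4 + 1/4*1/2, 3/4 + 1/4*1/1) = [7/8, 1/1)
  emit 'e', narrow to [3/4, 33/40)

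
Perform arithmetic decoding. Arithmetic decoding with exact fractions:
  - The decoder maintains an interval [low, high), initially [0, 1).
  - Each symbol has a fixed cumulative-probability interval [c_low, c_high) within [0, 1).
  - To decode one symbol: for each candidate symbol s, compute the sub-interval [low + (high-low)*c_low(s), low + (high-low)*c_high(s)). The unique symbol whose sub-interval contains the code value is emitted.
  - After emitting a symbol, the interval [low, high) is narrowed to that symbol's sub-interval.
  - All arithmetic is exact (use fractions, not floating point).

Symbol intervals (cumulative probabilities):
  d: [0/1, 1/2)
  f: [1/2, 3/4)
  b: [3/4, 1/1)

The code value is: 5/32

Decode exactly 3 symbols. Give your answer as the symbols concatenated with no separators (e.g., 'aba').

Step 1: interval [0/1, 1/1), width = 1/1 - 0/1 = 1/1
  'd': [0/1 + 1/1*0/1, 0/1 + 1/1*1/2) = [0/1, 1/2) <- contains code 5/32
  'f': [0/1 + 1/1*1/2, 0/1 + 1/1*3/4) = [1/2, 3/4)
  'b': [0/1 + 1/1*3/4, 0/1 + 1/1*1/1) = [3/4, 1/1)
  emit 'd', narrow to [0/1, 1/2)
Step 2: interval [0/1, 1/2), width = 1/2 - 0/1 = 1/2
  'd': [0/1 + 1/2*0/1, 0/1 + 1/2*1/2) = [0/1, 1/4) <- contains code 5/32
  'f': [0/1 + 1/2*1/2, 0/1 + 1/2*3/4) = [1/4, 3/8)
  'b': [0/1 + 1/2*3/4, 0/1 + 1/2*1/1) = [3/8, 1/2)
  emit 'd', narrow to [0/1, 1/4)
Step 3: interval [0/1, 1/4), width = 1/4 - 0/1 = 1/4
  'd': [0/1 + 1/4*0/1, 0/1 + 1/4*1/2) = [0/1, 1/8)
  'f': [0/1 + 1/4*1/2, 0/1 + 1/4*3/4) = [1/8, 3/16) <- contains code 5/32
  'b': [0/1 + 1/4*3/4, 0/1 + 1/4*1/1) = [3/16, 1/4)
  emit 'f', narrow to [1/8, 3/16)

Answer: ddf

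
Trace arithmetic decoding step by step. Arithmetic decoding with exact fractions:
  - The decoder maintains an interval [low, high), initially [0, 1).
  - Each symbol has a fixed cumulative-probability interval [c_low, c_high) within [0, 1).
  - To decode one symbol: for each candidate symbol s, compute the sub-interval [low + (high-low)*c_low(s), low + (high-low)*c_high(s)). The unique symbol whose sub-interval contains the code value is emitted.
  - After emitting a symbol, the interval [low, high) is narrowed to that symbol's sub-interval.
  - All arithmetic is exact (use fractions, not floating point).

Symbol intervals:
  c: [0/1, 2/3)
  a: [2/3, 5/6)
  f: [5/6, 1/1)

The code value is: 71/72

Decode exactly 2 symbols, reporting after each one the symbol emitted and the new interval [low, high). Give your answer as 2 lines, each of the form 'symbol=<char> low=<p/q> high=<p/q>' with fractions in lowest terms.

Step 1: interval [0/1, 1/1), width = 1/1 - 0/1 = 1/1
  'c': [0/1 + 1/1*0/1, 0/1 + 1/1*2/3) = [0/1, 2/3)
  'a': [0/1 + 1/1*2/3, 0/1 + 1/1*5/6) = [2/3, 5/6)
  'f': [0/1 + 1/1*5/6, 0/1 + 1/1*1/1) = [5/6, 1/1) <- contains code 71/72
  emit 'f', narrow to [5/6, 1/1)
Step 2: interval [5/6, 1/1), width = 1/1 - 5/6 = 1/6
  'c': [5/6 + 1/6*0/1, 5/6 + 1/6*2/3) = [5/6, 17/18)
  'a': [5/6 + 1/6*2/3, 5/6 + 1/6*5/6) = [17/18, 35/36)
  'f': [5/6 + 1/6*5/6, 5/6 + 1/6*1/1) = [35/36, 1/1) <- contains code 71/72
  emit 'f', narrow to [35/36, 1/1)

Answer: symbol=f low=5/6 high=1/1
symbol=f low=35/36 high=1/1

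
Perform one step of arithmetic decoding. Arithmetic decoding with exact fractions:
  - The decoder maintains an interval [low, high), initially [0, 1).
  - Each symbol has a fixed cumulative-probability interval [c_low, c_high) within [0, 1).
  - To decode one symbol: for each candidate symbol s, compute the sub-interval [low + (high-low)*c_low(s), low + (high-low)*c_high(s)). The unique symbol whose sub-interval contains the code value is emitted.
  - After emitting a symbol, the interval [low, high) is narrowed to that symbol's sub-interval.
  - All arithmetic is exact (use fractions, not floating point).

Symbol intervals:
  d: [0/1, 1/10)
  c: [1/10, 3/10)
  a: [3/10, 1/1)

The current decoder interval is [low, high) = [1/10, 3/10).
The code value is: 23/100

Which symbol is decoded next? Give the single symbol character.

Answer: a

Derivation:
Interval width = high − low = 3/10 − 1/10 = 1/5
Scaled code = (code − low) / width = (23/100 − 1/10) / 1/5 = 13/20
  d: [0/1, 1/10) 
  c: [1/10, 3/10) 
  a: [3/10, 1/1) ← scaled code falls here ✓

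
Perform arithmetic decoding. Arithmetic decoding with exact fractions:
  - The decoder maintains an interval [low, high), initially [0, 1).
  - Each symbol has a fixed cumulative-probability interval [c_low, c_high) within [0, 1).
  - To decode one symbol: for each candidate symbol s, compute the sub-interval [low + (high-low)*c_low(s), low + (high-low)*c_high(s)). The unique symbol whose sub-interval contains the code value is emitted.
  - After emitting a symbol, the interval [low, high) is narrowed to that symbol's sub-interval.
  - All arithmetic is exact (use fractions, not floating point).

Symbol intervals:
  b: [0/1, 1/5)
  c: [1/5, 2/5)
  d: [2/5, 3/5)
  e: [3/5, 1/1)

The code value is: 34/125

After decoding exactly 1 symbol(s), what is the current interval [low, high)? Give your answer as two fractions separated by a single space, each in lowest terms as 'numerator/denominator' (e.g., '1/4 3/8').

Step 1: interval [0/1, 1/1), width = 1/1 - 0/1 = 1/1
  'b': [0/1 + 1/1*0/1, 0/1 + 1/1*1/5) = [0/1, 1/5)
  'c': [0/1 + 1/1*1/5, 0/1 + 1/1*2/5) = [1/5, 2/5) <- contains code 34/125
  'd': [0/1 + 1/1*2/5, 0/1 + 1/1*3/5) = [2/5, 3/5)
  'e': [0/1 + 1/1*3/5, 0/1 + 1/1*1/1) = [3/5, 1/1)
  emit 'c', narrow to [1/5, 2/5)

Answer: 1/5 2/5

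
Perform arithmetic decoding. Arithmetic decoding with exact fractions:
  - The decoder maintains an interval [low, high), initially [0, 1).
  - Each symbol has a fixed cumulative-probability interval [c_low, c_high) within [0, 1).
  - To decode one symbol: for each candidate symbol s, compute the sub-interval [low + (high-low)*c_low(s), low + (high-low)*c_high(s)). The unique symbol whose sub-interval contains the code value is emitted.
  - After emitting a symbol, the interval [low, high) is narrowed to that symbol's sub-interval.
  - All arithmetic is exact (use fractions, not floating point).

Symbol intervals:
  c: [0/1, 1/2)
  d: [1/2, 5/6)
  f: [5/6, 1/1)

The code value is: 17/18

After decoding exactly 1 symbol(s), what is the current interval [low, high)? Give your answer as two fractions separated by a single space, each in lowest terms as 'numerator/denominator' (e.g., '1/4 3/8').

Answer: 5/6 1/1

Derivation:
Step 1: interval [0/1, 1/1), width = 1/1 - 0/1 = 1/1
  'c': [0/1 + 1/1*0/1, 0/1 + 1/1*1/2) = [0/1, 1/2)
  'd': [0/1 + 1/1*1/2, 0/1 + 1/1*5/6) = [1/2, 5/6)
  'f': [0/1 + 1/1*5/6, 0/1 + 1/1*1/1) = [5/6, 1/1) <- contains code 17/18
  emit 'f', narrow to [5/6, 1/1)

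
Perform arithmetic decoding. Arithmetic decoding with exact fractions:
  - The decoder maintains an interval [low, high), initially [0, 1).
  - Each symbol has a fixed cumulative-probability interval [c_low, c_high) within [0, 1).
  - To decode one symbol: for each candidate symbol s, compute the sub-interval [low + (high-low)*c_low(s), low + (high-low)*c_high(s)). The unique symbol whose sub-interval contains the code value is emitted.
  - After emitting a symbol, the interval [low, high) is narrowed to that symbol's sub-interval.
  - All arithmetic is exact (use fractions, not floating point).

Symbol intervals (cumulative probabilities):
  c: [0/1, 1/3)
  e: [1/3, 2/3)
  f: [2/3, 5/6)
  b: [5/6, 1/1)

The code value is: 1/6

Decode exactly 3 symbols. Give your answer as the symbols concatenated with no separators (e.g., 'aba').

Step 1: interval [0/1, 1/1), width = 1/1 - 0/1 = 1/1
  'c': [0/1 + 1/1*0/1, 0/1 + 1/1*1/3) = [0/1, 1/3) <- contains code 1/6
  'e': [0/1 + 1/1*1/3, 0/1 + 1/1*2/3) = [1/3, 2/3)
  'f': [0/1 + 1/1*2/3, 0/1 + 1/1*5/6) = [2/3, 5/6)
  'b': [0/1 + 1/1*5/6, 0/1 + 1/1*1/1) = [5/6, 1/1)
  emit 'c', narrow to [0/1, 1/3)
Step 2: interval [0/1, 1/3), width = 1/3 - 0/1 = 1/3
  'c': [0/1 + 1/3*0/1, 0/1 + 1/3*1/3) = [0/1, 1/9)
  'e': [0/1 + 1/3*1/3, 0/1 + 1/3*2/3) = [1/9, 2/9) <- contains code 1/6
  'f': [0/1 + 1/3*2/3, 0/1 + 1/3*5/6) = [2/9, 5/18)
  'b': [0/1 + 1/3*5/6, 0/1 + 1/3*1/1) = [5/18, 1/3)
  emit 'e', narrow to [1/9, 2/9)
Step 3: interval [1/9, 2/9), width = 2/9 - 1/9 = 1/9
  'c': [1/9 + 1/9*0/1, 1/9 + 1/9*1/3) = [1/9, 4/27)
  'e': [1/9 + 1/9*1/3, 1/9 + 1/9*2/3) = [4/27, 5/27) <- contains code 1/6
  'f': [1/9 + 1/9*2/3, 1/9 + 1/9*5/6) = [5/27, 11/54)
  'b': [1/9 + 1/9*5/6, 1/9 + 1/9*1/1) = [11/54, 2/9)
  emit 'e', narrow to [4/27, 5/27)

Answer: cee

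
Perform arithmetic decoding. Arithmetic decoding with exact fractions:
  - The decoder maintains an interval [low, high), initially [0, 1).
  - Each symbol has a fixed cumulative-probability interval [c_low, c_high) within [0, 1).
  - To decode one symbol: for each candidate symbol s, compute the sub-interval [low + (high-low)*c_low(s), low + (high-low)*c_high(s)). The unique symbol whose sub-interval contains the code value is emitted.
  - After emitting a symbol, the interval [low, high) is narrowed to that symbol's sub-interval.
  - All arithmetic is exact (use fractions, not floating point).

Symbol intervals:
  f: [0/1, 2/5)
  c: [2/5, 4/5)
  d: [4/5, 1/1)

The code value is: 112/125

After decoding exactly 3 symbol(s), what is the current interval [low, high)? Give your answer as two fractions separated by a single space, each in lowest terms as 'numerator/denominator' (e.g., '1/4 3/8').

Step 1: interval [0/1, 1/1), width = 1/1 - 0/1 = 1/1
  'f': [0/1 + 1/1*0/1, 0/1 + 1/1*2/5) = [0/1, 2/5)
  'c': [0/1 + 1/1*2/5, 0/1 + 1/1*4/5) = [2/5, 4/5)
  'd': [0/1 + 1/1*4/5, 0/1 + 1/1*1/1) = [4/5, 1/1) <- contains code 112/125
  emit 'd', narrow to [4/5, 1/1)
Step 2: interval [4/5, 1/1), width = 1/1 - 4/5 = 1/5
  'f': [4/5 + 1/5*0/1, 4/5 + 1/5*2/5) = [4/5, 22/25)
  'c': [4/5 + 1/5*2/5, 4/5 + 1/5*4/5) = [22/25, 24/25) <- contains code 112/125
  'd': [4/5 + 1/5*4/5, 4/5 + 1/5*1/1) = [24/25, 1/1)
  emit 'c', narrow to [22/25, 24/25)
Step 3: interval [22/25, 24/25), width = 24/25 - 22/25 = 2/25
  'f': [22/25 + 2/25*0/1, 22/25 + 2/25*2/5) = [22/25, 114/125) <- contains code 112/125
  'c': [22/25 + 2/25*2/5, 22/25 + 2/25*4/5) = [114/125, 118/125)
  'd': [22/25 + 2/25*4/5, 22/25 + 2/25*1/1) = [118/125, 24/25)
  emit 'f', narrow to [22/25, 114/125)

Answer: 22/25 114/125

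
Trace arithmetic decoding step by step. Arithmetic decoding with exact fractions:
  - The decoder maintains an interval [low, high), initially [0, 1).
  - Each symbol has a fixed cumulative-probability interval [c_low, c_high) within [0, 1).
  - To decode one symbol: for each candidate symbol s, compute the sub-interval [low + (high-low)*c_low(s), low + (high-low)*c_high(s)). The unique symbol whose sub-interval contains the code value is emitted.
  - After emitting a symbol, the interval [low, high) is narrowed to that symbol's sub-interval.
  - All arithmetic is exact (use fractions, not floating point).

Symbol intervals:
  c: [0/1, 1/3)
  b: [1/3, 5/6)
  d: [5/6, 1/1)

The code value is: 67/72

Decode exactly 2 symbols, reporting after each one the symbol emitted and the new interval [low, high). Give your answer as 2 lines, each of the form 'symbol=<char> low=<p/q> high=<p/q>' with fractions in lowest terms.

Answer: symbol=d low=5/6 high=1/1
symbol=b low=8/9 high=35/36

Derivation:
Step 1: interval [0/1, 1/1), width = 1/1 - 0/1 = 1/1
  'c': [0/1 + 1/1*0/1, 0/1 + 1/1*1/3) = [0/1, 1/3)
  'b': [0/1 + 1/1*1/3, 0/1 + 1/1*5/6) = [1/3, 5/6)
  'd': [0/1 + 1/1*5/6, 0/1 + 1/1*1/1) = [5/6, 1/1) <- contains code 67/72
  emit 'd', narrow to [5/6, 1/1)
Step 2: interval [5/6, 1/1), width = 1/1 - 5/6 = 1/6
  'c': [5/6 + 1/6*0/1, 5/6 + 1/6*1/3) = [5/6, 8/9)
  'b': [5/6 + 1/6*1/3, 5/6 + 1/6*5/6) = [8/9, 35/36) <- contains code 67/72
  'd': [5/6 + 1/6*5/6, 5/6 + 1/6*1/1) = [35/36, 1/1)
  emit 'b', narrow to [8/9, 35/36)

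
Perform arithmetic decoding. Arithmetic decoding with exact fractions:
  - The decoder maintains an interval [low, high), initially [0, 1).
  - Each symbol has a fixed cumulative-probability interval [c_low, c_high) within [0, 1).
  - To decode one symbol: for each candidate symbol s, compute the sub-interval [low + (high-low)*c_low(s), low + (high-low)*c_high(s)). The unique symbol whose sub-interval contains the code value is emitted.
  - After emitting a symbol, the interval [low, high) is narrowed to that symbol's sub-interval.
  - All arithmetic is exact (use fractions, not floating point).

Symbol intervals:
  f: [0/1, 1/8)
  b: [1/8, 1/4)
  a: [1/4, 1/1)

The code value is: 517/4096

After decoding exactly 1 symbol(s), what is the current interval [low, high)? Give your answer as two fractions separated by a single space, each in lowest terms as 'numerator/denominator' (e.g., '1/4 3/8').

Step 1: interval [0/1, 1/1), width = 1/1 - 0/1 = 1/1
  'f': [0/1 + 1/1*0/1, 0/1 + 1/1*1/8) = [0/1, 1/8)
  'b': [0/1 + 1/1*1/8, 0/1 + 1/1*1/4) = [1/8, 1/4) <- contains code 517/4096
  'a': [0/1 + 1/1*1/4, 0/1 + 1/1*1/1) = [1/4, 1/1)
  emit 'b', narrow to [1/8, 1/4)

Answer: 1/8 1/4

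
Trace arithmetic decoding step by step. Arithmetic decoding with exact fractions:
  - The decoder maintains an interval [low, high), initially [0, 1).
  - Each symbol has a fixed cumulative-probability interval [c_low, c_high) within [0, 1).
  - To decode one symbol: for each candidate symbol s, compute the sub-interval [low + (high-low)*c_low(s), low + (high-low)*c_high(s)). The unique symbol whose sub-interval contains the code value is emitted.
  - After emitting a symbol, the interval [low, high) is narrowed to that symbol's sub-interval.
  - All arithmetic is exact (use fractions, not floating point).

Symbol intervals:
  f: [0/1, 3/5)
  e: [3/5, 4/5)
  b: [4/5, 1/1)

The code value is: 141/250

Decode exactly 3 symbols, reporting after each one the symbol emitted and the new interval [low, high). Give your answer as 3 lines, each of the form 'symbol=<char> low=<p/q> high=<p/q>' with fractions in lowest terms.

Answer: symbol=f low=0/1 high=3/5
symbol=b low=12/25 high=3/5
symbol=e low=69/125 high=72/125

Derivation:
Step 1: interval [0/1, 1/1), width = 1/1 - 0/1 = 1/1
  'f': [0/1 + 1/1*0/1, 0/1 + 1/1*3/5) = [0/1, 3/5) <- contains code 141/250
  'e': [0/1 + 1/1*3/5, 0/1 + 1/1*4/5) = [3/5, 4/5)
  'b': [0/1 + 1/1*4/5, 0/1 + 1/1*1/1) = [4/5, 1/1)
  emit 'f', narrow to [0/1, 3/5)
Step 2: interval [0/1, 3/5), width = 3/5 - 0/1 = 3/5
  'f': [0/1 + 3/5*0/1, 0/1 + 3/5*3/5) = [0/1, 9/25)
  'e': [0/1 + 3/5*3/5, 0/1 + 3/5*4/5) = [9/25, 12/25)
  'b': [0/1 + 3/5*4/5, 0/1 + 3/5*1/1) = [12/25, 3/5) <- contains code 141/250
  emit 'b', narrow to [12/25, 3/5)
Step 3: interval [12/25, 3/5), width = 3/5 - 12/25 = 3/25
  'f': [12/25 + 3/25*0/1, 12/25 + 3/25*3/5) = [12/25, 69/125)
  'e': [12/25 + 3/25*3/5, 12/25 + 3/25*4/5) = [69/125, 72/125) <- contains code 141/250
  'b': [12/25 + 3/25*4/5, 12/25 + 3/25*1/1) = [72/125, 3/5)
  emit 'e', narrow to [69/125, 72/125)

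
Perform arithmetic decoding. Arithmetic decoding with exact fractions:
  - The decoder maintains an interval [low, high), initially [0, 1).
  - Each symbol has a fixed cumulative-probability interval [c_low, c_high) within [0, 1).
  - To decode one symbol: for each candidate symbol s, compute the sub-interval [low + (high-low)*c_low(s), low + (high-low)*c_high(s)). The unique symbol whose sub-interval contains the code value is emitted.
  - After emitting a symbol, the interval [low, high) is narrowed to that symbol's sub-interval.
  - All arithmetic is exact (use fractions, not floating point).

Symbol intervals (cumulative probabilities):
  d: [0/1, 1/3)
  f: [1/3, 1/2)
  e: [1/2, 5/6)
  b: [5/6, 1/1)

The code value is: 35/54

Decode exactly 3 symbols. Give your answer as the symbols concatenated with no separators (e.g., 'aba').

Answer: efe

Derivation:
Step 1: interval [0/1, 1/1), width = 1/1 - 0/1 = 1/1
  'd': [0/1 + 1/1*0/1, 0/1 + 1/1*1/3) = [0/1, 1/3)
  'f': [0/1 + 1/1*1/3, 0/1 + 1/1*1/2) = [1/3, 1/2)
  'e': [0/1 + 1/1*1/2, 0/1 + 1/1*5/6) = [1/2, 5/6) <- contains code 35/54
  'b': [0/1 + 1/1*5/6, 0/1 + 1/1*1/1) = [5/6, 1/1)
  emit 'e', narrow to [1/2, 5/6)
Step 2: interval [1/2, 5/6), width = 5/6 - 1/2 = 1/3
  'd': [1/2 + 1/3*0/1, 1/2 + 1/3*1/3) = [1/2, 11/18)
  'f': [1/2 + 1/3*1/3, 1/2 + 1/3*1/2) = [11/18, 2/3) <- contains code 35/54
  'e': [1/2 + 1/3*1/2, 1/2 + 1/3*5/6) = [2/3, 7/9)
  'b': [1/2 + 1/3*5/6, 1/2 + 1/3*1/1) = [7/9, 5/6)
  emit 'f', narrow to [11/18, 2/3)
Step 3: interval [11/18, 2/3), width = 2/3 - 11/18 = 1/18
  'd': [11/18 + 1/18*0/1, 11/18 + 1/18*1/3) = [11/18, 17/27)
  'f': [11/18 + 1/18*1/3, 11/18 + 1/18*1/2) = [17/27, 23/36)
  'e': [11/18 + 1/18*1/2, 11/18 + 1/18*5/6) = [23/36, 71/108) <- contains code 35/54
  'b': [11/18 + 1/18*5/6, 11/18 + 1/18*1/1) = [71/108, 2/3)
  emit 'e', narrow to [23/36, 71/108)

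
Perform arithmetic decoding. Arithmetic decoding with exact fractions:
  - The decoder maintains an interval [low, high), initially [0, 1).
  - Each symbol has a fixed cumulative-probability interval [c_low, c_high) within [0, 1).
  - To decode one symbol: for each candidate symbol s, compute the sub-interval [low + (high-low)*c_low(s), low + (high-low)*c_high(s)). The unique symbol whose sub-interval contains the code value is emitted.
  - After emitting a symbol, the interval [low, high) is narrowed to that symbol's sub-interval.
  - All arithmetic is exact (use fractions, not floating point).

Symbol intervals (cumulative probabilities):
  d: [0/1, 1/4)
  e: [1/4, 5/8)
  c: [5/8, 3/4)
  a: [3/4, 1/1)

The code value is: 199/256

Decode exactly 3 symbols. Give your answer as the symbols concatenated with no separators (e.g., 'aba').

Step 1: interval [0/1, 1/1), width = 1/1 - 0/1 = 1/1
  'd': [0/1 + 1/1*0/1, 0/1 + 1/1*1/4) = [0/1, 1/4)
  'e': [0/1 + 1/1*1/4, 0/1 + 1/1*5/8) = [1/4, 5/8)
  'c': [0/1 + 1/1*5/8, 0/1 + 1/1*3/4) = [5/8, 3/4)
  'a': [0/1 + 1/1*3/4, 0/1 + 1/1*1/1) = [3/4, 1/1) <- contains code 199/256
  emit 'a', narrow to [3/4, 1/1)
Step 2: interval [3/4, 1/1), width = 1/1 - 3/4 = 1/4
  'd': [3/4 + 1/4*0/1, 3/4 + 1/4*1/4) = [3/4, 13/16) <- contains code 199/256
  'e': [3/4 + 1/4*1/4, 3/4 + 1/4*5/8) = [13/16, 29/32)
  'c': [3/4 + 1/4*5/8, 3/4 + 1/4*3/4) = [29/32, 15/16)
  'a': [3/4 + 1/4*3/4, 3/4 + 1/4*1/1) = [15/16, 1/1)
  emit 'd', narrow to [3/4, 13/16)
Step 3: interval [3/4, 13/16), width = 13/16 - 3/4 = 1/16
  'd': [3/4 + 1/16*0/1, 3/4 + 1/16*1/4) = [3/4, 49/64)
  'e': [3/4 + 1/16*1/4, 3/4 + 1/16*5/8) = [49/64, 101/128) <- contains code 199/256
  'c': [3/4 + 1/16*5/8, 3/4 + 1/16*3/4) = [101/128, 51/64)
  'a': [3/4 + 1/16*3/4, 3/4 + 1/16*1/1) = [51/64, 13/16)
  emit 'e', narrow to [49/64, 101/128)

Answer: ade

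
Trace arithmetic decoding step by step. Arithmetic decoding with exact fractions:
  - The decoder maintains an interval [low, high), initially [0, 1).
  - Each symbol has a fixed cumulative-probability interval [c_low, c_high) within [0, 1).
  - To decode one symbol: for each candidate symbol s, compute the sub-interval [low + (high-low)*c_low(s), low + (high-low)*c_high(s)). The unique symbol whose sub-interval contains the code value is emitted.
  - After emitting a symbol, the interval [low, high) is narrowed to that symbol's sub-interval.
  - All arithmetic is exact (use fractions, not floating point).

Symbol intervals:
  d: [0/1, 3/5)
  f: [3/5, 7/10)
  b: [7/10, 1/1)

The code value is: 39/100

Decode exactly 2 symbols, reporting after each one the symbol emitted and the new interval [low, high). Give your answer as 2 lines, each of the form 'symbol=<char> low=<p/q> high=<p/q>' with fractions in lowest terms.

Step 1: interval [0/1, 1/1), width = 1/1 - 0/1 = 1/1
  'd': [0/1 + 1/1*0/1, 0/1 + 1/1*3/5) = [0/1, 3/5) <- contains code 39/100
  'f': [0/1 + 1/1*3/5, 0/1 + 1/1*7/10) = [3/5, 7/10)
  'b': [0/1 + 1/1*7/10, 0/1 + 1/1*1/1) = [7/10, 1/1)
  emit 'd', narrow to [0/1, 3/5)
Step 2: interval [0/1, 3/5), width = 3/5 - 0/1 = 3/5
  'd': [0/1 + 3/5*0/1, 0/1 + 3/5*3/5) = [0/1, 9/25)
  'f': [0/1 + 3/5*3/5, 0/1 + 3/5*7/10) = [9/25, 21/50) <- contains code 39/100
  'b': [0/1 + 3/5*7/10, 0/1 + 3/5*1/1) = [21/50, 3/5)
  emit 'f', narrow to [9/25, 21/50)

Answer: symbol=d low=0/1 high=3/5
symbol=f low=9/25 high=21/50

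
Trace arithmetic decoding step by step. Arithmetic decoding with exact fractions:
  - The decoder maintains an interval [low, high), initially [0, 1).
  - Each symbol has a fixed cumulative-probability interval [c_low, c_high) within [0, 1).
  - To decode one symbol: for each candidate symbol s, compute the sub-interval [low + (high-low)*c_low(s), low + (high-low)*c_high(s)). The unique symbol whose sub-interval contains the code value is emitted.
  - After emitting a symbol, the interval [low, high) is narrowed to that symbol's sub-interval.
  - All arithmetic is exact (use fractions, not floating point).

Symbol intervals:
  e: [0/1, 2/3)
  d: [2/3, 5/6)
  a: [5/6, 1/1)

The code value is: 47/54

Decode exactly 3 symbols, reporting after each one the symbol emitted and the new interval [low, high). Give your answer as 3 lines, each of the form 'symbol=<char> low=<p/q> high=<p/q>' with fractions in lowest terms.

Step 1: interval [0/1, 1/1), width = 1/1 - 0/1 = 1/1
  'e': [0/1 + 1/1*0/1, 0/1 + 1/1*2/3) = [0/1, 2/3)
  'd': [0/1 + 1/1*2/3, 0/1 + 1/1*5/6) = [2/3, 5/6)
  'a': [0/1 + 1/1*5/6, 0/1 + 1/1*1/1) = [5/6, 1/1) <- contains code 47/54
  emit 'a', narrow to [5/6, 1/1)
Step 2: interval [5/6, 1/1), width = 1/1 - 5/6 = 1/6
  'e': [5/6 + 1/6*0/1, 5/6 + 1/6*2/3) = [5/6, 17/18) <- contains code 47/54
  'd': [5/6 + 1/6*2/3, 5/6 + 1/6*5/6) = [17/18, 35/36)
  'a': [5/6 + 1/6*5/6, 5/6 + 1/6*1/1) = [35/36, 1/1)
  emit 'e', narrow to [5/6, 17/18)
Step 3: interval [5/6, 17/18), width = 17/18 - 5/6 = 1/9
  'e': [5/6 + 1/9*0/1, 5/6 + 1/9*2/3) = [5/6, 49/54) <- contains code 47/54
  'd': [5/6 + 1/9*2/3, 5/6 + 1/9*5/6) = [49/54, 25/27)
  'a': [5/6 + 1/9*5/6, 5/6 + 1/9*1/1) = [25/27, 17/18)
  emit 'e', narrow to [5/6, 49/54)

Answer: symbol=a low=5/6 high=1/1
symbol=e low=5/6 high=17/18
symbol=e low=5/6 high=49/54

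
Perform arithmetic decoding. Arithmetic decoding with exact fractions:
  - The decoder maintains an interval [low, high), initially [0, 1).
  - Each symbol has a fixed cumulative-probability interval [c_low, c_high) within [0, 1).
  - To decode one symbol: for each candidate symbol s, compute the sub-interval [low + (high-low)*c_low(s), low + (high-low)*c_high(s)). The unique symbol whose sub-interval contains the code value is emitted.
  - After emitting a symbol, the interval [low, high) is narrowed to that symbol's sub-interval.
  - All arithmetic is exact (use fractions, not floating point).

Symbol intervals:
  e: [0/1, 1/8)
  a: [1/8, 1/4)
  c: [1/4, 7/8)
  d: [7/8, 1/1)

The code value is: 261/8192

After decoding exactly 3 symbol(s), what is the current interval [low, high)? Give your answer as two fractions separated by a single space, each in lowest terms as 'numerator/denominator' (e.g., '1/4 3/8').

Answer: 1/32 21/512

Derivation:
Step 1: interval [0/1, 1/1), width = 1/1 - 0/1 = 1/1
  'e': [0/1 + 1/1*0/1, 0/1 + 1/1*1/8) = [0/1, 1/8) <- contains code 261/8192
  'a': [0/1 + 1/1*1/8, 0/1 + 1/1*1/4) = [1/8, 1/4)
  'c': [0/1 + 1/1*1/4, 0/1 + 1/1*7/8) = [1/4, 7/8)
  'd': [0/1 + 1/1*7/8, 0/1 + 1/1*1/1) = [7/8, 1/1)
  emit 'e', narrow to [0/1, 1/8)
Step 2: interval [0/1, 1/8), width = 1/8 - 0/1 = 1/8
  'e': [0/1 + 1/8*0/1, 0/1 + 1/8*1/8) = [0/1, 1/64)
  'a': [0/1 + 1/8*1/8, 0/1 + 1/8*1/4) = [1/64, 1/32)
  'c': [0/1 + 1/8*1/4, 0/1 + 1/8*7/8) = [1/32, 7/64) <- contains code 261/8192
  'd': [0/1 + 1/8*7/8, 0/1 + 1/8*1/1) = [7/64, 1/8)
  emit 'c', narrow to [1/32, 7/64)
Step 3: interval [1/32, 7/64), width = 7/64 - 1/32 = 5/64
  'e': [1/32 + 5/64*0/1, 1/32 + 5/64*1/8) = [1/32, 21/512) <- contains code 261/8192
  'a': [1/32 + 5/64*1/8, 1/32 + 5/64*1/4) = [21/512, 13/256)
  'c': [1/32 + 5/64*1/4, 1/32 + 5/64*7/8) = [13/256, 51/512)
  'd': [1/32 + 5/64*7/8, 1/32 + 5/64*1/1) = [51/512, 7/64)
  emit 'e', narrow to [1/32, 21/512)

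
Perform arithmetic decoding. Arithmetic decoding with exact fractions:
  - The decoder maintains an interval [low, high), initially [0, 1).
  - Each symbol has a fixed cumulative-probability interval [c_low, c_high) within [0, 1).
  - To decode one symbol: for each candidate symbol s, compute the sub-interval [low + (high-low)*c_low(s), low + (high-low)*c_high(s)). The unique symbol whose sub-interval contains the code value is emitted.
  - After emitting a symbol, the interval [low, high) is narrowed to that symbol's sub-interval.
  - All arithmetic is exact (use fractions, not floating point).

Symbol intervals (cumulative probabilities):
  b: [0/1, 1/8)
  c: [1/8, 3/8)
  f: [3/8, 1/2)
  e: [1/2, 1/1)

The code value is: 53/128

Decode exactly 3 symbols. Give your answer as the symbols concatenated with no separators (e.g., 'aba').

Step 1: interval [0/1, 1/1), width = 1/1 - 0/1 = 1/1
  'b': [0/1 + 1/1*0/1, 0/1 + 1/1*1/8) = [0/1, 1/8)
  'c': [0/1 + 1/1*1/8, 0/1 + 1/1*3/8) = [1/8, 3/8)
  'f': [0/1 + 1/1*3/8, 0/1 + 1/1*1/2) = [3/8, 1/2) <- contains code 53/128
  'e': [0/1 + 1/1*1/2, 0/1 + 1/1*1/1) = [1/2, 1/1)
  emit 'f', narrow to [3/8, 1/2)
Step 2: interval [3/8, 1/2), width = 1/2 - 3/8 = 1/8
  'b': [3/8 + 1/8*0/1, 3/8 + 1/8*1/8) = [3/8, 25/64)
  'c': [3/8 + 1/8*1/8, 3/8 + 1/8*3/8) = [25/64, 27/64) <- contains code 53/128
  'f': [3/8 + 1/8*3/8, 3/8 + 1/8*1/2) = [27/64, 7/16)
  'e': [3/8 + 1/8*1/2, 3/8 + 1/8*1/1) = [7/16, 1/2)
  emit 'c', narrow to [25/64, 27/64)
Step 3: interval [25/64, 27/64), width = 27/64 - 25/64 = 1/32
  'b': [25/64 + 1/32*0/1, 25/64 + 1/32*1/8) = [25/64, 101/256)
  'c': [25/64 + 1/32*1/8, 25/64 + 1/32*3/8) = [101/256, 103/256)
  'f': [25/64 + 1/32*3/8, 25/64 + 1/32*1/2) = [103/256, 13/32)
  'e': [25/64 + 1/32*1/2, 25/64 + 1/32*1/1) = [13/32, 27/64) <- contains code 53/128
  emit 'e', narrow to [13/32, 27/64)

Answer: fce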